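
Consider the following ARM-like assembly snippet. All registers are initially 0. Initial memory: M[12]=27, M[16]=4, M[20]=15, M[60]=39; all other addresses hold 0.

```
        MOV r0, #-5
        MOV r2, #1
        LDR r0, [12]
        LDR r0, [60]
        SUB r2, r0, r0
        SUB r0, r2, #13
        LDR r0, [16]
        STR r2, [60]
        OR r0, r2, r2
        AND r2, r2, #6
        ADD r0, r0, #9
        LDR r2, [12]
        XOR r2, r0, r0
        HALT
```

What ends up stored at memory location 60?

0

r0=-5
r2=1
r0=M[12]=27
r0=M[60]=39
r2=39-39=0
r0=0-13=-13
r0=M[16]=4
STR r2, [60] → M[60]=0
r0=0|0=0
r2=0&6=0
r0=0+9=9
r2=M[12]=27
r2=9^9=0
halt.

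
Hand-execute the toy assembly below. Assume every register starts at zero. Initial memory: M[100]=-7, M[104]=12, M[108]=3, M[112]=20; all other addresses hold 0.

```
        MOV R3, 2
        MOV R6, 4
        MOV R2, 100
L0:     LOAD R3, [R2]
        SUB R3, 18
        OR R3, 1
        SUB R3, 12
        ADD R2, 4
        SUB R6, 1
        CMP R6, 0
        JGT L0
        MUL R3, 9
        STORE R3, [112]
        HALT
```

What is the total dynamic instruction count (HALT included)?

MOV R3, 2 → R3=2
MOV R6, 4 → R6=4
MOV R2, 100 → R2=100
LOAD R3, [R2] → R3=M[100]=-7
SUB R3, 18 → R3=(-7)-18=-25
OR R3, 1 → R3=(-25)|1=-25
SUB R3, 12 → R3=(-25)-12=-37
ADD R2, 4 → R2=100+4=104
SUB R6, 1 → R6=4-1=3
CMP R6, 0  (cmp 3,0)
JGT L0: taken
LOAD R3, [R2] → R3=M[104]=12
SUB R3, 18 → R3=12-18=-6
OR R3, 1 → R3=(-6)|1=-5
SUB R3, 12 → R3=(-5)-12=-17
ADD R2, 4 → R2=104+4=108
SUB R6, 1 → R6=3-1=2
CMP R6, 0  (cmp 2,0)
JGT L0: taken
LOAD R3, [R2] → R3=M[108]=3
SUB R3, 18 → R3=3-18=-15
OR R3, 1 → R3=(-15)|1=-15
SUB R3, 12 → R3=(-15)-12=-27
ADD R2, 4 → R2=108+4=112
SUB R6, 1 → R6=2-1=1
CMP R6, 0  (cmp 1,0)
JGT L0: taken
LOAD R3, [R2] → R3=M[112]=20
SUB R3, 18 → R3=20-18=2
OR R3, 1 → R3=2|1=3
SUB R3, 12 → R3=3-12=-9
ADD R2, 4 → R2=112+4=116
SUB R6, 1 → R6=1-1=0
CMP R6, 0  (cmp 0,0)
JGT L0: not taken
MUL R3, 9 → R3=(-9)*9=-81
STORE R3, [112] → M[112]=-81
halt.
Total executed instructions: 38.

38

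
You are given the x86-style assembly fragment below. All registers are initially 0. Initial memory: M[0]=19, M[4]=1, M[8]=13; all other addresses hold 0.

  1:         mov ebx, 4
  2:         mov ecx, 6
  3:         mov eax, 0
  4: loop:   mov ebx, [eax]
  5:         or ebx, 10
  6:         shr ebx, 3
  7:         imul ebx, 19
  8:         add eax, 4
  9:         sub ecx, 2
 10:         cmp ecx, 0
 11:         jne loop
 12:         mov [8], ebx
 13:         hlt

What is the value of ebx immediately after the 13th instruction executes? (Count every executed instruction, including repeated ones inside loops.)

ebx=4
ecx=6
eax=0
ebx=M[0]=19
ebx=19|10=27
ebx=27>>3=3
ebx=3*19=57
eax=0+4=4
ecx=6-2=4
cmp ecx, 0  (cmp 4,0)
jne loop: taken
ebx=M[4]=1
ebx=1|10=11
After step 13: ebx = 11.

11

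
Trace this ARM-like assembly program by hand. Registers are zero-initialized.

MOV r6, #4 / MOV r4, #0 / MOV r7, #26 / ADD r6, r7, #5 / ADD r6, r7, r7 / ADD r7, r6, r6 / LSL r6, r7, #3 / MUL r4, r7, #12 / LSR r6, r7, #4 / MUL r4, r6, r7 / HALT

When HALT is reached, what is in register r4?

624

after MOV r6, #4: r6=4
after MOV r4, #0: r4=0
after MOV r7, #26: r7=26
after ADD r6, r7, #5: r6=26+5=31
after ADD r6, r7, r7: r6=26+26=52
after ADD r7, r6, r6: r7=52+52=104
after LSL r6, r7, #3: r6=104<<3=832
after MUL r4, r7, #12: r4=104*12=1248
after LSR r6, r7, #4: r6=104>>4=6
after MUL r4, r6, r7: r4=6*104=624
halt.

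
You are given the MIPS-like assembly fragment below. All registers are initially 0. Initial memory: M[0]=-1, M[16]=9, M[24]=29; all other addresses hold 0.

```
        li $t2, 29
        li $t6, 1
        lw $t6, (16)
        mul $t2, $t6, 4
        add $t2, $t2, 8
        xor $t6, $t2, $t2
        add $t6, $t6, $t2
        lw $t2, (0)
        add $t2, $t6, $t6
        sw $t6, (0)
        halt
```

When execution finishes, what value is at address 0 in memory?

44

$t2=29
$t6=1
$t6=M[16]=9
$t2=9*4=36
$t2=36+8=44
$t6=44^44=0
$t6=0+44=44
$t2=M[0]=-1
$t2=44+44=88
sw $t6, (0) → M[0]=44
halt.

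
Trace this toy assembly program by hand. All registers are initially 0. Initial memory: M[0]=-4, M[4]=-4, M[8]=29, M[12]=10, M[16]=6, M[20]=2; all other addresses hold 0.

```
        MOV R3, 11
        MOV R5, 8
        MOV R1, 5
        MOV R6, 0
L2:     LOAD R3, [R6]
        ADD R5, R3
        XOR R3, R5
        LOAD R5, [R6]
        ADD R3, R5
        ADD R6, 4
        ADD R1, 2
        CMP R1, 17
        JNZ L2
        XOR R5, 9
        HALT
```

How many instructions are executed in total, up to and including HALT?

after MOV R3, 11: R3=11
after MOV R5, 8: R5=8
after MOV R1, 5: R1=5
after MOV R6, 0: R6=0
after LOAD R3, [R6]: R3=M[0]=-4
after ADD R5, R3: R5=8+(-4)=4
after XOR R3, R5: R3=(-4)^4=-8
after LOAD R5, [R6]: R5=M[0]=-4
after ADD R3, R5: R3=(-8)+(-4)=-12
after ADD R6, 4: R6=0+4=4
after ADD R1, 2: R1=5+2=7
CMP R1, 17  (cmp 7,17)
JNZ L2: taken
after LOAD R3, [R6]: R3=M[4]=-4
after ADD R5, R3: R5=(-4)+(-4)=-8
after XOR R3, R5: R3=(-4)^(-8)=4
after LOAD R5, [R6]: R5=M[4]=-4
after ADD R3, R5: R3=4+(-4)=0
after ADD R6, 4: R6=4+4=8
after ADD R1, 2: R1=7+2=9
CMP R1, 17  (cmp 9,17)
JNZ L2: taken
after LOAD R3, [R6]: R3=M[8]=29
after ADD R5, R3: R5=(-4)+29=25
after XOR R3, R5: R3=29^25=4
after LOAD R5, [R6]: R5=M[8]=29
after ADD R3, R5: R3=4+29=33
after ADD R6, 4: R6=8+4=12
after ADD R1, 2: R1=9+2=11
CMP R1, 17  (cmp 11,17)
JNZ L2: taken
after LOAD R3, [R6]: R3=M[12]=10
after ADD R5, R3: R5=29+10=39
after XOR R3, R5: R3=10^39=45
after LOAD R5, [R6]: R5=M[12]=10
after ADD R3, R5: R3=45+10=55
after ADD R6, 4: R6=12+4=16
after ADD R1, 2: R1=11+2=13
CMP R1, 17  (cmp 13,17)
JNZ L2: taken
after LOAD R3, [R6]: R3=M[16]=6
after ADD R5, R3: R5=10+6=16
after XOR R3, R5: R3=6^16=22
after LOAD R5, [R6]: R5=M[16]=6
after ADD R3, R5: R3=22+6=28
after ADD R6, 4: R6=16+4=20
after ADD R1, 2: R1=13+2=15
CMP R1, 17  (cmp 15,17)
JNZ L2: taken
after LOAD R3, [R6]: R3=M[20]=2
after ADD R5, R3: R5=6+2=8
after XOR R3, R5: R3=2^8=10
after LOAD R5, [R6]: R5=M[20]=2
after ADD R3, R5: R3=10+2=12
after ADD R6, 4: R6=20+4=24
after ADD R1, 2: R1=15+2=17
CMP R1, 17  (cmp 17,17)
JNZ L2: not taken
after XOR R5, 9: R5=2^9=11
halt.
Total executed instructions: 60.

60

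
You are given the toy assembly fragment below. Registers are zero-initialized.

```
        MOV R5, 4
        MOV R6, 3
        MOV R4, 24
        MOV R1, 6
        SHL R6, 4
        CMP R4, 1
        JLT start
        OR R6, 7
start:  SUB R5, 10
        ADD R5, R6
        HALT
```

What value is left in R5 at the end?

after MOV R5, 4: R5=4
after MOV R6, 3: R6=3
after MOV R4, 24: R4=24
after MOV R1, 6: R1=6
after SHL R6, 4: R6=3<<4=48
CMP R4, 1  (cmp 24,1)
JLT start: not taken
after OR R6, 7: R6=48|7=55
after SUB R5, 10: R5=4-10=-6
after ADD R5, R6: R5=(-6)+55=49
halt.

49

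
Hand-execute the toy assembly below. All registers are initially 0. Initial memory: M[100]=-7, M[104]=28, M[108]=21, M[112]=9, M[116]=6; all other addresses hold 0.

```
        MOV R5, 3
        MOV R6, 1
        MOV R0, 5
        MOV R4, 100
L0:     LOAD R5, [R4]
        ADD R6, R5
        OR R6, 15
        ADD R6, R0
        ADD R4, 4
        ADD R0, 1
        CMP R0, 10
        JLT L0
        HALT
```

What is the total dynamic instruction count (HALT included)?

45

R5=3
R6=1
R0=5
R4=100
R5=M[100]=-7
R6=1+(-7)=-6
R6=(-6)|15=-1
R6=(-1)+5=4
R4=100+4=104
R0=5+1=6
CMP R0, 10  (cmp 6,10)
JLT L0: taken
R5=M[104]=28
R6=4+28=32
R6=32|15=47
R6=47+6=53
R4=104+4=108
R0=6+1=7
CMP R0, 10  (cmp 7,10)
JLT L0: taken
R5=M[108]=21
R6=53+21=74
R6=74|15=79
R6=79+7=86
R4=108+4=112
R0=7+1=8
CMP R0, 10  (cmp 8,10)
JLT L0: taken
R5=M[112]=9
R6=86+9=95
R6=95|15=95
R6=95+8=103
R4=112+4=116
R0=8+1=9
CMP R0, 10  (cmp 9,10)
JLT L0: taken
R5=M[116]=6
R6=103+6=109
R6=109|15=111
R6=111+9=120
R4=116+4=120
R0=9+1=10
CMP R0, 10  (cmp 10,10)
JLT L0: not taken
halt.
Total executed instructions: 45.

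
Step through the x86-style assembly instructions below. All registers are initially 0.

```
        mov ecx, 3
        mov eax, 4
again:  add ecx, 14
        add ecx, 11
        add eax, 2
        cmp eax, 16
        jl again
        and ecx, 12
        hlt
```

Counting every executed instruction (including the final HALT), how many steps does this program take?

34

mov ecx, 3 → ecx=3
mov eax, 4 → eax=4
add ecx, 14 → ecx=3+14=17
add ecx, 11 → ecx=17+11=28
add eax, 2 → eax=4+2=6
cmp eax, 16  (cmp 6,16)
jl again: taken
add ecx, 14 → ecx=28+14=42
add ecx, 11 → ecx=42+11=53
add eax, 2 → eax=6+2=8
cmp eax, 16  (cmp 8,16)
jl again: taken
add ecx, 14 → ecx=53+14=67
add ecx, 11 → ecx=67+11=78
add eax, 2 → eax=8+2=10
cmp eax, 16  (cmp 10,16)
jl again: taken
add ecx, 14 → ecx=78+14=92
add ecx, 11 → ecx=92+11=103
add eax, 2 → eax=10+2=12
cmp eax, 16  (cmp 12,16)
jl again: taken
add ecx, 14 → ecx=103+14=117
add ecx, 11 → ecx=117+11=128
add eax, 2 → eax=12+2=14
cmp eax, 16  (cmp 14,16)
jl again: taken
add ecx, 14 → ecx=128+14=142
add ecx, 11 → ecx=142+11=153
add eax, 2 → eax=14+2=16
cmp eax, 16  (cmp 16,16)
jl again: not taken
and ecx, 12 → ecx=153&12=8
halt.
Total executed instructions: 34.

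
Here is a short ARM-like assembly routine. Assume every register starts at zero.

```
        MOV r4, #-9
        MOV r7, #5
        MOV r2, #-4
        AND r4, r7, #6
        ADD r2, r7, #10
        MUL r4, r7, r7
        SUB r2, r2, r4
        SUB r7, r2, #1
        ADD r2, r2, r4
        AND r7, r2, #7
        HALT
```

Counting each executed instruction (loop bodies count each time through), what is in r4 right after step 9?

r4=-9
r7=5
r2=-4
r4=5&6=4
r2=5+10=15
r4=5*5=25
r2=15-25=-10
r7=(-10)-1=-11
r2=(-10)+25=15
After step 9: r4 = 25.

25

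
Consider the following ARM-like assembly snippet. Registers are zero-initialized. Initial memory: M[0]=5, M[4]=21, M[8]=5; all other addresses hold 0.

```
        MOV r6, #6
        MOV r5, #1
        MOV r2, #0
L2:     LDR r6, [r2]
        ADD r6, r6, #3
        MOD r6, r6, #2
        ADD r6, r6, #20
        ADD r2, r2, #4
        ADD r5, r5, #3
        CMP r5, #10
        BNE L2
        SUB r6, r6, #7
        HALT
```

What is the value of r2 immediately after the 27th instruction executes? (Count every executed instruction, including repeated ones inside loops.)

12

after MOV r6, #6: r6=6
after MOV r5, #1: r5=1
after MOV r2, #0: r2=0
after LDR r6, [r2]: r6=M[0]=5
after ADD r6, r6, #3: r6=5+3=8
after MOD r6, r6, #2: r6=8%2=0
after ADD r6, r6, #20: r6=0+20=20
after ADD r2, r2, #4: r2=0+4=4
after ADD r5, r5, #3: r5=1+3=4
CMP r5, #10  (cmp 4,10)
BNE L2: taken
after LDR r6, [r2]: r6=M[4]=21
after ADD r6, r6, #3: r6=21+3=24
after MOD r6, r6, #2: r6=24%2=0
after ADD r6, r6, #20: r6=0+20=20
after ADD r2, r2, #4: r2=4+4=8
after ADD r5, r5, #3: r5=4+3=7
CMP r5, #10  (cmp 7,10)
BNE L2: taken
after LDR r6, [r2]: r6=M[8]=5
after ADD r6, r6, #3: r6=5+3=8
after MOD r6, r6, #2: r6=8%2=0
after ADD r6, r6, #20: r6=0+20=20
after ADD r2, r2, #4: r2=8+4=12
after ADD r5, r5, #3: r5=7+3=10
CMP r5, #10  (cmp 10,10)
BNE L2: not taken
After step 27: r2 = 12.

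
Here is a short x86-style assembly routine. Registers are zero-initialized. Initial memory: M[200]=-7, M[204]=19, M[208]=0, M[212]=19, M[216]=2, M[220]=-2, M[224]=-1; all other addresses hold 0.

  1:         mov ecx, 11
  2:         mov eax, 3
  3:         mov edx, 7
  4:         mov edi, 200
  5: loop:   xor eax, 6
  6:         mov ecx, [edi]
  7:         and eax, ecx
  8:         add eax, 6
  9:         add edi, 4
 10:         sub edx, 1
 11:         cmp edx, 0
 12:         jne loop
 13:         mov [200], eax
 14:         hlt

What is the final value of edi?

ecx=11
eax=3
edx=7
edi=200
eax=3^6=5
ecx=M[200]=-7
eax=5&(-7)=1
eax=1+6=7
edi=200+4=204
edx=7-1=6
cmp edx, 0  (cmp 6,0)
jne loop: taken
eax=7^6=1
ecx=M[204]=19
eax=1&19=1
eax=1+6=7
edi=204+4=208
edx=6-1=5
cmp edx, 0  (cmp 5,0)
jne loop: taken
eax=7^6=1
ecx=M[208]=0
eax=1&0=0
eax=0+6=6
edi=208+4=212
edx=5-1=4
cmp edx, 0  (cmp 4,0)
jne loop: taken
eax=6^6=0
ecx=M[212]=19
eax=0&19=0
eax=0+6=6
edi=212+4=216
edx=4-1=3
cmp edx, 0  (cmp 3,0)
jne loop: taken
eax=6^6=0
ecx=M[216]=2
eax=0&2=0
eax=0+6=6
edi=216+4=220
edx=3-1=2
cmp edx, 0  (cmp 2,0)
jne loop: taken
eax=6^6=0
ecx=M[220]=-2
eax=0&(-2)=0
eax=0+6=6
edi=220+4=224
edx=2-1=1
cmp edx, 0  (cmp 1,0)
jne loop: taken
eax=6^6=0
ecx=M[224]=-1
eax=0&(-1)=0
eax=0+6=6
edi=224+4=228
edx=1-1=0
cmp edx, 0  (cmp 0,0)
jne loop: not taken
mov [200], eax → M[200]=6
halt.

228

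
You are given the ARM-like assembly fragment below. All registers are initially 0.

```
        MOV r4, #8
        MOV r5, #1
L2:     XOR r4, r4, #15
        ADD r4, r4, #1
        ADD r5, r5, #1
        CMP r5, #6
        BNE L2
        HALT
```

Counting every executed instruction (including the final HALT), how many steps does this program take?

r4=8
r5=1
r4=8^15=7
r4=7+1=8
r5=1+1=2
CMP r5, #6  (cmp 2,6)
BNE L2: taken
r4=8^15=7
r4=7+1=8
r5=2+1=3
CMP r5, #6  (cmp 3,6)
BNE L2: taken
r4=8^15=7
r4=7+1=8
r5=3+1=4
CMP r5, #6  (cmp 4,6)
BNE L2: taken
r4=8^15=7
r4=7+1=8
r5=4+1=5
CMP r5, #6  (cmp 5,6)
BNE L2: taken
r4=8^15=7
r4=7+1=8
r5=5+1=6
CMP r5, #6  (cmp 6,6)
BNE L2: not taken
halt.
Total executed instructions: 28.

28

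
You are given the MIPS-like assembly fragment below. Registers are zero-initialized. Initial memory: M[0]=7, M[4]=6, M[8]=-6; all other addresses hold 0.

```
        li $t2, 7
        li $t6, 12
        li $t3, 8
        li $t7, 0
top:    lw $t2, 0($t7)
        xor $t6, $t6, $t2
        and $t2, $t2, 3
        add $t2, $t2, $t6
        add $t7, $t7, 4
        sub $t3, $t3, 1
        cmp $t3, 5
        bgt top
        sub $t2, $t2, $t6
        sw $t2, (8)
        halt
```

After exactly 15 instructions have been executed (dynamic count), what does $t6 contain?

13

$t2=7
$t6=12
$t3=8
$t7=0
$t2=M[0]=7
$t6=12^7=11
$t2=7&3=3
$t2=3+11=14
$t7=0+4=4
$t3=8-1=7
cmp $t3, 5  (cmp 7,5)
bgt top: taken
$t2=M[4]=6
$t6=11^6=13
$t2=6&3=2
After step 15: $t6 = 13.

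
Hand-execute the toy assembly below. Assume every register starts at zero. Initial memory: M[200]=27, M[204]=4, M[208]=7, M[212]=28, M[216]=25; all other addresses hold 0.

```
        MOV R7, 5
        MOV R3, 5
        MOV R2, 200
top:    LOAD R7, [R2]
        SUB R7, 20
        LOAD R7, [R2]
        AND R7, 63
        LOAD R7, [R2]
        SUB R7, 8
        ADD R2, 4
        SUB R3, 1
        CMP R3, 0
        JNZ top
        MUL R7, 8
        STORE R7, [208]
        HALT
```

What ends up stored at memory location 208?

136

after MOV R7, 5: R7=5
after MOV R3, 5: R3=5
after MOV R2, 200: R2=200
after LOAD R7, [R2]: R7=M[200]=27
after SUB R7, 20: R7=27-20=7
after LOAD R7, [R2]: R7=M[200]=27
after AND R7, 63: R7=27&63=27
after LOAD R7, [R2]: R7=M[200]=27
after SUB R7, 8: R7=27-8=19
after ADD R2, 4: R2=200+4=204
after SUB R3, 1: R3=5-1=4
CMP R3, 0  (cmp 4,0)
JNZ top: taken
after LOAD R7, [R2]: R7=M[204]=4
after SUB R7, 20: R7=4-20=-16
after LOAD R7, [R2]: R7=M[204]=4
after AND R7, 63: R7=4&63=4
after LOAD R7, [R2]: R7=M[204]=4
after SUB R7, 8: R7=4-8=-4
after ADD R2, 4: R2=204+4=208
after SUB R3, 1: R3=4-1=3
CMP R3, 0  (cmp 3,0)
JNZ top: taken
after LOAD R7, [R2]: R7=M[208]=7
after SUB R7, 20: R7=7-20=-13
after LOAD R7, [R2]: R7=M[208]=7
after AND R7, 63: R7=7&63=7
after LOAD R7, [R2]: R7=M[208]=7
after SUB R7, 8: R7=7-8=-1
after ADD R2, 4: R2=208+4=212
after SUB R3, 1: R3=3-1=2
CMP R3, 0  (cmp 2,0)
JNZ top: taken
after LOAD R7, [R2]: R7=M[212]=28
after SUB R7, 20: R7=28-20=8
after LOAD R7, [R2]: R7=M[212]=28
after AND R7, 63: R7=28&63=28
after LOAD R7, [R2]: R7=M[212]=28
after SUB R7, 8: R7=28-8=20
after ADD R2, 4: R2=212+4=216
after SUB R3, 1: R3=2-1=1
CMP R3, 0  (cmp 1,0)
JNZ top: taken
after LOAD R7, [R2]: R7=M[216]=25
after SUB R7, 20: R7=25-20=5
after LOAD R7, [R2]: R7=M[216]=25
after AND R7, 63: R7=25&63=25
after LOAD R7, [R2]: R7=M[216]=25
after SUB R7, 8: R7=25-8=17
after ADD R2, 4: R2=216+4=220
after SUB R3, 1: R3=1-1=0
CMP R3, 0  (cmp 0,0)
JNZ top: not taken
after MUL R7, 8: R7=17*8=136
STORE R7, [208] → M[208]=136
halt.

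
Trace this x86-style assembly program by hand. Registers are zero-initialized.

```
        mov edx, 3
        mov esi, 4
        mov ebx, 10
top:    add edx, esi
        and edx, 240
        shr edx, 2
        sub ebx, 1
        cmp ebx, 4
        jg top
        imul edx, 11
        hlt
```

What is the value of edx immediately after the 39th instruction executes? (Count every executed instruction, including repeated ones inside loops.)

0

edx=3
esi=4
ebx=10
edx=3+4=7
edx=7&240=0
edx=0>>2=0
ebx=10-1=9
cmp ebx, 4  (cmp 9,4)
jg top: taken
edx=0+4=4
edx=4&240=0
edx=0>>2=0
ebx=9-1=8
cmp ebx, 4  (cmp 8,4)
jg top: taken
edx=0+4=4
edx=4&240=0
edx=0>>2=0
ebx=8-1=7
cmp ebx, 4  (cmp 7,4)
jg top: taken
edx=0+4=4
edx=4&240=0
edx=0>>2=0
ebx=7-1=6
cmp ebx, 4  (cmp 6,4)
jg top: taken
edx=0+4=4
edx=4&240=0
edx=0>>2=0
ebx=6-1=5
cmp ebx, 4  (cmp 5,4)
jg top: taken
edx=0+4=4
edx=4&240=0
edx=0>>2=0
ebx=5-1=4
cmp ebx, 4  (cmp 4,4)
jg top: not taken
After step 39: edx = 0.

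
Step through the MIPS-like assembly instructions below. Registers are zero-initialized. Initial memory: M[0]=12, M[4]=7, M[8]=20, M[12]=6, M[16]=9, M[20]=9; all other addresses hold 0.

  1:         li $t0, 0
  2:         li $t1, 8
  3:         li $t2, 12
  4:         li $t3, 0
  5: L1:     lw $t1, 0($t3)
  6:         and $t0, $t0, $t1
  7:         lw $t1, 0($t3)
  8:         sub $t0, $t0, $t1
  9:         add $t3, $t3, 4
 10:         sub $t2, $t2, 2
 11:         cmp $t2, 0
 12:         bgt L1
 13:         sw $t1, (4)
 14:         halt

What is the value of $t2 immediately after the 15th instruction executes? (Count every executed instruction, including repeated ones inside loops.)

10

li $t0, 0 → $t0=0
li $t1, 8 → $t1=8
li $t2, 12 → $t2=12
li $t3, 0 → $t3=0
lw $t1, 0($t3) → $t1=M[0]=12
and $t0, $t0, $t1 → $t0=0&12=0
lw $t1, 0($t3) → $t1=M[0]=12
sub $t0, $t0, $t1 → $t0=0-12=-12
add $t3, $t3, 4 → $t3=0+4=4
sub $t2, $t2, 2 → $t2=12-2=10
cmp $t2, 0  (cmp 10,0)
bgt L1: taken
lw $t1, 0($t3) → $t1=M[4]=7
and $t0, $t0, $t1 → $t0=(-12)&7=4
lw $t1, 0($t3) → $t1=M[4]=7
After step 15: $t2 = 10.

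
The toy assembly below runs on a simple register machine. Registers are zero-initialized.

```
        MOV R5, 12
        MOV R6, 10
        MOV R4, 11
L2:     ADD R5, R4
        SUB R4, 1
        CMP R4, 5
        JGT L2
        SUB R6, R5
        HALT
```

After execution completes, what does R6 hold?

-53

R5=12
R6=10
R4=11
R5=12+11=23
R4=11-1=10
CMP R4, 5  (cmp 10,5)
JGT L2: taken
R5=23+10=33
R4=10-1=9
CMP R4, 5  (cmp 9,5)
JGT L2: taken
R5=33+9=42
R4=9-1=8
CMP R4, 5  (cmp 8,5)
JGT L2: taken
R5=42+8=50
R4=8-1=7
CMP R4, 5  (cmp 7,5)
JGT L2: taken
R5=50+7=57
R4=7-1=6
CMP R4, 5  (cmp 6,5)
JGT L2: taken
R5=57+6=63
R4=6-1=5
CMP R4, 5  (cmp 5,5)
JGT L2: not taken
R6=10-63=-53
halt.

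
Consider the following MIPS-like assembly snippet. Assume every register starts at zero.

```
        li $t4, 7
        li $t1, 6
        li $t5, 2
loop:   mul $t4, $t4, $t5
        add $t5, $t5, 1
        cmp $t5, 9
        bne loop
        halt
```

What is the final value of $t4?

282240

after li $t4, 7: $t4=7
after li $t1, 6: $t1=6
after li $t5, 2: $t5=2
after mul $t4, $t4, $t5: $t4=7*2=14
after add $t5, $t5, 1: $t5=2+1=3
cmp $t5, 9  (cmp 3,9)
bne loop: taken
after mul $t4, $t4, $t5: $t4=14*3=42
after add $t5, $t5, 1: $t5=3+1=4
cmp $t5, 9  (cmp 4,9)
bne loop: taken
after mul $t4, $t4, $t5: $t4=42*4=168
after add $t5, $t5, 1: $t5=4+1=5
cmp $t5, 9  (cmp 5,9)
bne loop: taken
after mul $t4, $t4, $t5: $t4=168*5=840
after add $t5, $t5, 1: $t5=5+1=6
cmp $t5, 9  (cmp 6,9)
bne loop: taken
after mul $t4, $t4, $t5: $t4=840*6=5040
after add $t5, $t5, 1: $t5=6+1=7
cmp $t5, 9  (cmp 7,9)
bne loop: taken
after mul $t4, $t4, $t5: $t4=5040*7=35280
after add $t5, $t5, 1: $t5=7+1=8
cmp $t5, 9  (cmp 8,9)
bne loop: taken
after mul $t4, $t4, $t5: $t4=35280*8=282240
after add $t5, $t5, 1: $t5=8+1=9
cmp $t5, 9  (cmp 9,9)
bne loop: not taken
halt.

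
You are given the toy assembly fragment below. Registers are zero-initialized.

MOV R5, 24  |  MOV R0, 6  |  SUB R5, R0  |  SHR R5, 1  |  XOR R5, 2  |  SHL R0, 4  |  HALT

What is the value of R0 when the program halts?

R5=24
R0=6
R5=24-6=18
R5=18>>1=9
R5=9^2=11
R0=6<<4=96
halt.

96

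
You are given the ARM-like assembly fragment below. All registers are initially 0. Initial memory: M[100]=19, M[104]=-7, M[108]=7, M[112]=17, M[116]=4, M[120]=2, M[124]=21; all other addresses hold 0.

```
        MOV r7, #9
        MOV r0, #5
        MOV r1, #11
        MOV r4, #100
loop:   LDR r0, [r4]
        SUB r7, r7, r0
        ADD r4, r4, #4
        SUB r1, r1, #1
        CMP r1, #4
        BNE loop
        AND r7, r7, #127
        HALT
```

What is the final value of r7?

74

r7=9
r0=5
r1=11
r4=100
r0=M[100]=19
r7=9-19=-10
r4=100+4=104
r1=11-1=10
CMP r1, #4  (cmp 10,4)
BNE loop: taken
r0=M[104]=-7
r7=(-10)-(-7)=-3
r4=104+4=108
r1=10-1=9
CMP r1, #4  (cmp 9,4)
BNE loop: taken
r0=M[108]=7
r7=(-3)-7=-10
r4=108+4=112
r1=9-1=8
CMP r1, #4  (cmp 8,4)
BNE loop: taken
r0=M[112]=17
r7=(-10)-17=-27
r4=112+4=116
r1=8-1=7
CMP r1, #4  (cmp 7,4)
BNE loop: taken
r0=M[116]=4
r7=(-27)-4=-31
r4=116+4=120
r1=7-1=6
CMP r1, #4  (cmp 6,4)
BNE loop: taken
r0=M[120]=2
r7=(-31)-2=-33
r4=120+4=124
r1=6-1=5
CMP r1, #4  (cmp 5,4)
BNE loop: taken
r0=M[124]=21
r7=(-33)-21=-54
r4=124+4=128
r1=5-1=4
CMP r1, #4  (cmp 4,4)
BNE loop: not taken
r7=(-54)&127=74
halt.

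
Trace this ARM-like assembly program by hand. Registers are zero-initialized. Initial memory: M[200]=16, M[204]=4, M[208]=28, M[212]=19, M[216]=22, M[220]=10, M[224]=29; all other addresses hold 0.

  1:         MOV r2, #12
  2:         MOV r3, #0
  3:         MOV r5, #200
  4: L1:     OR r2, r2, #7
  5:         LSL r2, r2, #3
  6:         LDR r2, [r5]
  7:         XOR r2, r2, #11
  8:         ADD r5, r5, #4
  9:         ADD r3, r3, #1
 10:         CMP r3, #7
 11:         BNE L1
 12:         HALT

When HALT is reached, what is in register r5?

after MOV r2, #12: r2=12
after MOV r3, #0: r3=0
after MOV r5, #200: r5=200
after OR r2, r2, #7: r2=12|7=15
after LSL r2, r2, #3: r2=15<<3=120
after LDR r2, [r5]: r2=M[200]=16
after XOR r2, r2, #11: r2=16^11=27
after ADD r5, r5, #4: r5=200+4=204
after ADD r3, r3, #1: r3=0+1=1
CMP r3, #7  (cmp 1,7)
BNE L1: taken
after OR r2, r2, #7: r2=27|7=31
after LSL r2, r2, #3: r2=31<<3=248
after LDR r2, [r5]: r2=M[204]=4
after XOR r2, r2, #11: r2=4^11=15
after ADD r5, r5, #4: r5=204+4=208
after ADD r3, r3, #1: r3=1+1=2
CMP r3, #7  (cmp 2,7)
BNE L1: taken
after OR r2, r2, #7: r2=15|7=15
after LSL r2, r2, #3: r2=15<<3=120
after LDR r2, [r5]: r2=M[208]=28
after XOR r2, r2, #11: r2=28^11=23
after ADD r5, r5, #4: r5=208+4=212
after ADD r3, r3, #1: r3=2+1=3
CMP r3, #7  (cmp 3,7)
BNE L1: taken
after OR r2, r2, #7: r2=23|7=23
after LSL r2, r2, #3: r2=23<<3=184
after LDR r2, [r5]: r2=M[212]=19
after XOR r2, r2, #11: r2=19^11=24
after ADD r5, r5, #4: r5=212+4=216
after ADD r3, r3, #1: r3=3+1=4
CMP r3, #7  (cmp 4,7)
BNE L1: taken
after OR r2, r2, #7: r2=24|7=31
after LSL r2, r2, #3: r2=31<<3=248
after LDR r2, [r5]: r2=M[216]=22
after XOR r2, r2, #11: r2=22^11=29
after ADD r5, r5, #4: r5=216+4=220
after ADD r3, r3, #1: r3=4+1=5
CMP r3, #7  (cmp 5,7)
BNE L1: taken
after OR r2, r2, #7: r2=29|7=31
after LSL r2, r2, #3: r2=31<<3=248
after LDR r2, [r5]: r2=M[220]=10
after XOR r2, r2, #11: r2=10^11=1
after ADD r5, r5, #4: r5=220+4=224
after ADD r3, r3, #1: r3=5+1=6
CMP r3, #7  (cmp 6,7)
BNE L1: taken
after OR r2, r2, #7: r2=1|7=7
after LSL r2, r2, #3: r2=7<<3=56
after LDR r2, [r5]: r2=M[224]=29
after XOR r2, r2, #11: r2=29^11=22
after ADD r5, r5, #4: r5=224+4=228
after ADD r3, r3, #1: r3=6+1=7
CMP r3, #7  (cmp 7,7)
BNE L1: not taken
halt.

228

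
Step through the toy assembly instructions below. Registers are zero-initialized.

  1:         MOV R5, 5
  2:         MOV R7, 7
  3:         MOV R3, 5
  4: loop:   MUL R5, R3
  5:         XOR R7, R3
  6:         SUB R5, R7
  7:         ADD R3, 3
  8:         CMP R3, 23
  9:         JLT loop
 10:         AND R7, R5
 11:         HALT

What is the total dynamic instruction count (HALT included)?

R5=5
R7=7
R3=5
R5=5*5=25
R7=7^5=2
R5=25-2=23
R3=5+3=8
CMP R3, 23  (cmp 8,23)
JLT loop: taken
R5=23*8=184
R7=2^8=10
R5=184-10=174
R3=8+3=11
CMP R3, 23  (cmp 11,23)
JLT loop: taken
R5=174*11=1914
R7=10^11=1
R5=1914-1=1913
R3=11+3=14
CMP R3, 23  (cmp 14,23)
JLT loop: taken
R5=1913*14=26782
R7=1^14=15
R5=26782-15=26767
R3=14+3=17
CMP R3, 23  (cmp 17,23)
JLT loop: taken
R5=26767*17=455039
R7=15^17=30
R5=455039-30=455009
R3=17+3=20
CMP R3, 23  (cmp 20,23)
JLT loop: taken
R5=455009*20=9100180
R7=30^20=10
R5=9100180-10=9100170
R3=20+3=23
CMP R3, 23  (cmp 23,23)
JLT loop: not taken
R7=10&9100170=10
halt.
Total executed instructions: 41.

41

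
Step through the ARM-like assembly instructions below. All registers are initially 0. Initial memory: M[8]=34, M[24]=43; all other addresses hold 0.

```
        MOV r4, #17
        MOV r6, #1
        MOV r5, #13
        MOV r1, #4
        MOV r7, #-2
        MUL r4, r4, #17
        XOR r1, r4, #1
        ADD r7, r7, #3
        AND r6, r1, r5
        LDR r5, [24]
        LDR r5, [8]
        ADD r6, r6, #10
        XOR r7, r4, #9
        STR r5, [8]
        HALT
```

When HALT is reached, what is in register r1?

r4=17
r6=1
r5=13
r1=4
r7=-2
r4=17*17=289
r1=289^1=288
r7=(-2)+3=1
r6=288&13=0
r5=M[24]=43
r5=M[8]=34
r6=0+10=10
r7=289^9=296
STR r5, [8] → M[8]=34
halt.

288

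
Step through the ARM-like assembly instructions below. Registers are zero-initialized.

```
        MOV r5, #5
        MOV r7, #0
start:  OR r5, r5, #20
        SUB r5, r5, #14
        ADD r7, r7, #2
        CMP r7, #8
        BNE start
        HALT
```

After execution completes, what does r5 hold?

17

after MOV r5, #5: r5=5
after MOV r7, #0: r7=0
after OR r5, r5, #20: r5=5|20=21
after SUB r5, r5, #14: r5=21-14=7
after ADD r7, r7, #2: r7=0+2=2
CMP r7, #8  (cmp 2,8)
BNE start: taken
after OR r5, r5, #20: r5=7|20=23
after SUB r5, r5, #14: r5=23-14=9
after ADD r7, r7, #2: r7=2+2=4
CMP r7, #8  (cmp 4,8)
BNE start: taken
after OR r5, r5, #20: r5=9|20=29
after SUB r5, r5, #14: r5=29-14=15
after ADD r7, r7, #2: r7=4+2=6
CMP r7, #8  (cmp 6,8)
BNE start: taken
after OR r5, r5, #20: r5=15|20=31
after SUB r5, r5, #14: r5=31-14=17
after ADD r7, r7, #2: r7=6+2=8
CMP r7, #8  (cmp 8,8)
BNE start: not taken
halt.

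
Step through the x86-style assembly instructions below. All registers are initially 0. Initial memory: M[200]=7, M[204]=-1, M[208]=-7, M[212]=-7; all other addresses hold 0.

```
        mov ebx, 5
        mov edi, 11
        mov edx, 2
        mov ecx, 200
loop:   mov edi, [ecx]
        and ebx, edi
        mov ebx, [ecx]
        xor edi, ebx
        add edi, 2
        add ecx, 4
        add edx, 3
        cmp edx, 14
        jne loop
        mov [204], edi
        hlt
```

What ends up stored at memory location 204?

ebx=5
edi=11
edx=2
ecx=200
edi=M[200]=7
ebx=5&7=5
ebx=M[200]=7
edi=7^7=0
edi=0+2=2
ecx=200+4=204
edx=2+3=5
cmp edx, 14  (cmp 5,14)
jne loop: taken
edi=M[204]=-1
ebx=7&(-1)=7
ebx=M[204]=-1
edi=(-1)^(-1)=0
edi=0+2=2
ecx=204+4=208
edx=5+3=8
cmp edx, 14  (cmp 8,14)
jne loop: taken
edi=M[208]=-7
ebx=(-1)&(-7)=-7
ebx=M[208]=-7
edi=(-7)^(-7)=0
edi=0+2=2
ecx=208+4=212
edx=8+3=11
cmp edx, 14  (cmp 11,14)
jne loop: taken
edi=M[212]=-7
ebx=(-7)&(-7)=-7
ebx=M[212]=-7
edi=(-7)^(-7)=0
edi=0+2=2
ecx=212+4=216
edx=11+3=14
cmp edx, 14  (cmp 14,14)
jne loop: not taken
mov [204], edi → M[204]=2
halt.

2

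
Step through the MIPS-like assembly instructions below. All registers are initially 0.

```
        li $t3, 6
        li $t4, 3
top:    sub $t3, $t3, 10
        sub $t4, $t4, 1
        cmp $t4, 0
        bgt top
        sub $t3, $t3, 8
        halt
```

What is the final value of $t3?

$t3=6
$t4=3
$t3=6-10=-4
$t4=3-1=2
cmp $t4, 0  (cmp 2,0)
bgt top: taken
$t3=(-4)-10=-14
$t4=2-1=1
cmp $t4, 0  (cmp 1,0)
bgt top: taken
$t3=(-14)-10=-24
$t4=1-1=0
cmp $t4, 0  (cmp 0,0)
bgt top: not taken
$t3=(-24)-8=-32
halt.

-32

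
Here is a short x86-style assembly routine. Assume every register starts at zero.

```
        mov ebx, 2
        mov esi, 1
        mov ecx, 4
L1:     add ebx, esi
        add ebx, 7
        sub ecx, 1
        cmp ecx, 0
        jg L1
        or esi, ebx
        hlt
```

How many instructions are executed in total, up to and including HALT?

ebx=2
esi=1
ecx=4
ebx=2+1=3
ebx=3+7=10
ecx=4-1=3
cmp ecx, 0  (cmp 3,0)
jg L1: taken
ebx=10+1=11
ebx=11+7=18
ecx=3-1=2
cmp ecx, 0  (cmp 2,0)
jg L1: taken
ebx=18+1=19
ebx=19+7=26
ecx=2-1=1
cmp ecx, 0  (cmp 1,0)
jg L1: taken
ebx=26+1=27
ebx=27+7=34
ecx=1-1=0
cmp ecx, 0  (cmp 0,0)
jg L1: not taken
esi=1|34=35
halt.
Total executed instructions: 25.

25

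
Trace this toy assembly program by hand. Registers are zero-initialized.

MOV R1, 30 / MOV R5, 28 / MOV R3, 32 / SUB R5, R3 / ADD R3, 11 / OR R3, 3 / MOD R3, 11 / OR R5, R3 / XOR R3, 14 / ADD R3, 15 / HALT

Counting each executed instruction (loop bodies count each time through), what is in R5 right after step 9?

R1=30
R5=28
R3=32
R5=28-32=-4
R3=32+11=43
R3=43|3=43
R3=43%11=10
R5=(-4)|10=-2
R3=10^14=4
After step 9: R5 = -2.

-2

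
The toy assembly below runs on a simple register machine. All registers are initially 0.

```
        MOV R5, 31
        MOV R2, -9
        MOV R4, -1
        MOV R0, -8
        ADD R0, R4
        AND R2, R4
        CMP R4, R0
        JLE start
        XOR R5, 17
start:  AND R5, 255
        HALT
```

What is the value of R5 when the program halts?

14

R5=31
R2=-9
R4=-1
R0=-8
R0=(-8)+(-1)=-9
R2=(-9)&(-1)=-9
CMP R4, R0  (cmp -1,-9)
JLE start: not taken
R5=31^17=14
R5=14&255=14
halt.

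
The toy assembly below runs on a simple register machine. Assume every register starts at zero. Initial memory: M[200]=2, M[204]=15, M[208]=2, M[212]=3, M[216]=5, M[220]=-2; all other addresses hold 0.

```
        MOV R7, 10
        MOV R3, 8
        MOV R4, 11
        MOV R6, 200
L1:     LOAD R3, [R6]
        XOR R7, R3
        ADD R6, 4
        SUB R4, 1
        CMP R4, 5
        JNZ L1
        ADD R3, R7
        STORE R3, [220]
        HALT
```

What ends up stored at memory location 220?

MOV R7, 10 → R7=10
MOV R3, 8 → R3=8
MOV R4, 11 → R4=11
MOV R6, 200 → R6=200
LOAD R3, [R6] → R3=M[200]=2
XOR R7, R3 → R7=10^2=8
ADD R6, 4 → R6=200+4=204
SUB R4, 1 → R4=11-1=10
CMP R4, 5  (cmp 10,5)
JNZ L1: taken
LOAD R3, [R6] → R3=M[204]=15
XOR R7, R3 → R7=8^15=7
ADD R6, 4 → R6=204+4=208
SUB R4, 1 → R4=10-1=9
CMP R4, 5  (cmp 9,5)
JNZ L1: taken
LOAD R3, [R6] → R3=M[208]=2
XOR R7, R3 → R7=7^2=5
ADD R6, 4 → R6=208+4=212
SUB R4, 1 → R4=9-1=8
CMP R4, 5  (cmp 8,5)
JNZ L1: taken
LOAD R3, [R6] → R3=M[212]=3
XOR R7, R3 → R7=5^3=6
ADD R6, 4 → R6=212+4=216
SUB R4, 1 → R4=8-1=7
CMP R4, 5  (cmp 7,5)
JNZ L1: taken
LOAD R3, [R6] → R3=M[216]=5
XOR R7, R3 → R7=6^5=3
ADD R6, 4 → R6=216+4=220
SUB R4, 1 → R4=7-1=6
CMP R4, 5  (cmp 6,5)
JNZ L1: taken
LOAD R3, [R6] → R3=M[220]=-2
XOR R7, R3 → R7=3^(-2)=-3
ADD R6, 4 → R6=220+4=224
SUB R4, 1 → R4=6-1=5
CMP R4, 5  (cmp 5,5)
JNZ L1: not taken
ADD R3, R7 → R3=(-2)+(-3)=-5
STORE R3, [220] → M[220]=-5
halt.

-5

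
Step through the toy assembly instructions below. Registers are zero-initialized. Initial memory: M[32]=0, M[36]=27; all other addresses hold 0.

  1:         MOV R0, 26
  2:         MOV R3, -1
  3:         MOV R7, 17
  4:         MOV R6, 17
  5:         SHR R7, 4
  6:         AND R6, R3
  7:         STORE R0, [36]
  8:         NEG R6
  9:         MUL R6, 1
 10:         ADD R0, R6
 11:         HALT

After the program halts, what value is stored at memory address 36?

R0=26
R3=-1
R7=17
R6=17
R7=17>>4=1
R6=17&(-1)=17
STORE R0, [36] → M[36]=26
R6=-(17)=-17
R6=(-17)*1=-17
R0=26+(-17)=9
halt.

26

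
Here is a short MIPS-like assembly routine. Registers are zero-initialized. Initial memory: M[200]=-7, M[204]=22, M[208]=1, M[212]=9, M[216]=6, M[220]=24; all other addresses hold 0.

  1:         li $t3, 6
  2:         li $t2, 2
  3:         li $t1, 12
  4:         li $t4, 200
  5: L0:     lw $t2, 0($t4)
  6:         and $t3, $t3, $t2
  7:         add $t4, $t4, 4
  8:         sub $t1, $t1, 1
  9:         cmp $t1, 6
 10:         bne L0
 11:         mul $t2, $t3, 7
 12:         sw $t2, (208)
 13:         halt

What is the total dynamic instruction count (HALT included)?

li $t3, 6 → $t3=6
li $t2, 2 → $t2=2
li $t1, 12 → $t1=12
li $t4, 200 → $t4=200
lw $t2, 0($t4) → $t2=M[200]=-7
and $t3, $t3, $t2 → $t3=6&(-7)=0
add $t4, $t4, 4 → $t4=200+4=204
sub $t1, $t1, 1 → $t1=12-1=11
cmp $t1, 6  (cmp 11,6)
bne L0: taken
lw $t2, 0($t4) → $t2=M[204]=22
and $t3, $t3, $t2 → $t3=0&22=0
add $t4, $t4, 4 → $t4=204+4=208
sub $t1, $t1, 1 → $t1=11-1=10
cmp $t1, 6  (cmp 10,6)
bne L0: taken
lw $t2, 0($t4) → $t2=M[208]=1
and $t3, $t3, $t2 → $t3=0&1=0
add $t4, $t4, 4 → $t4=208+4=212
sub $t1, $t1, 1 → $t1=10-1=9
cmp $t1, 6  (cmp 9,6)
bne L0: taken
lw $t2, 0($t4) → $t2=M[212]=9
and $t3, $t3, $t2 → $t3=0&9=0
add $t4, $t4, 4 → $t4=212+4=216
sub $t1, $t1, 1 → $t1=9-1=8
cmp $t1, 6  (cmp 8,6)
bne L0: taken
lw $t2, 0($t4) → $t2=M[216]=6
and $t3, $t3, $t2 → $t3=0&6=0
add $t4, $t4, 4 → $t4=216+4=220
sub $t1, $t1, 1 → $t1=8-1=7
cmp $t1, 6  (cmp 7,6)
bne L0: taken
lw $t2, 0($t4) → $t2=M[220]=24
and $t3, $t3, $t2 → $t3=0&24=0
add $t4, $t4, 4 → $t4=220+4=224
sub $t1, $t1, 1 → $t1=7-1=6
cmp $t1, 6  (cmp 6,6)
bne L0: not taken
mul $t2, $t3, 7 → $t2=0*7=0
sw $t2, (208) → M[208]=0
halt.
Total executed instructions: 43.

43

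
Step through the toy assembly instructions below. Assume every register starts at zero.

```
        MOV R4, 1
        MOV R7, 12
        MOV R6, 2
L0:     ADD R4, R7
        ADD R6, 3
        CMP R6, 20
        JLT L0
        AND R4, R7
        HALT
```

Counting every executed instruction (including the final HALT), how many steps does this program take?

29

MOV R4, 1 → R4=1
MOV R7, 12 → R7=12
MOV R6, 2 → R6=2
ADD R4, R7 → R4=1+12=13
ADD R6, 3 → R6=2+3=5
CMP R6, 20  (cmp 5,20)
JLT L0: taken
ADD R4, R7 → R4=13+12=25
ADD R6, 3 → R6=5+3=8
CMP R6, 20  (cmp 8,20)
JLT L0: taken
ADD R4, R7 → R4=25+12=37
ADD R6, 3 → R6=8+3=11
CMP R6, 20  (cmp 11,20)
JLT L0: taken
ADD R4, R7 → R4=37+12=49
ADD R6, 3 → R6=11+3=14
CMP R6, 20  (cmp 14,20)
JLT L0: taken
ADD R4, R7 → R4=49+12=61
ADD R6, 3 → R6=14+3=17
CMP R6, 20  (cmp 17,20)
JLT L0: taken
ADD R4, R7 → R4=61+12=73
ADD R6, 3 → R6=17+3=20
CMP R6, 20  (cmp 20,20)
JLT L0: not taken
AND R4, R7 → R4=73&12=8
halt.
Total executed instructions: 29.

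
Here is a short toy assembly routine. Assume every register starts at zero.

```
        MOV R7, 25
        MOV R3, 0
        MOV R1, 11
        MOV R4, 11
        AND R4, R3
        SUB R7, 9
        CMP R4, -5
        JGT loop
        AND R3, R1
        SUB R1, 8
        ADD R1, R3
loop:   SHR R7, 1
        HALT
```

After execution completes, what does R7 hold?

8

after MOV R7, 25: R7=25
after MOV R3, 0: R3=0
after MOV R1, 11: R1=11
after MOV R4, 11: R4=11
after AND R4, R3: R4=11&0=0
after SUB R7, 9: R7=25-9=16
CMP R4, -5  (cmp 0,-5)
JGT loop: taken
after SHR R7, 1: R7=16>>1=8
halt.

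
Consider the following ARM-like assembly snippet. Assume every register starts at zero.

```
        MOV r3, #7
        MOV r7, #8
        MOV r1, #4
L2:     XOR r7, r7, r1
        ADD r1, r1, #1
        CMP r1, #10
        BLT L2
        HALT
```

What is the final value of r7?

9

r3=7
r7=8
r1=4
r7=8^4=12
r1=4+1=5
CMP r1, #10  (cmp 5,10)
BLT L2: taken
r7=12^5=9
r1=5+1=6
CMP r1, #10  (cmp 6,10)
BLT L2: taken
r7=9^6=15
r1=6+1=7
CMP r1, #10  (cmp 7,10)
BLT L2: taken
r7=15^7=8
r1=7+1=8
CMP r1, #10  (cmp 8,10)
BLT L2: taken
r7=8^8=0
r1=8+1=9
CMP r1, #10  (cmp 9,10)
BLT L2: taken
r7=0^9=9
r1=9+1=10
CMP r1, #10  (cmp 10,10)
BLT L2: not taken
halt.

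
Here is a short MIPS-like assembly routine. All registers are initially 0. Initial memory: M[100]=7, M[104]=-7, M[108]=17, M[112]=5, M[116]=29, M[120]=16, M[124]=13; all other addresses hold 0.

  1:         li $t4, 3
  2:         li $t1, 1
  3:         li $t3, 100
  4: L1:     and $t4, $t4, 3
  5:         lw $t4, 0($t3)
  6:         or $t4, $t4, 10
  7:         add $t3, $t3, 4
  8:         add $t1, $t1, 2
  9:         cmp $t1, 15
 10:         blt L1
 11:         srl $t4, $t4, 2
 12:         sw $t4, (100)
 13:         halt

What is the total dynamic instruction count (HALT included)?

$t4=3
$t1=1
$t3=100
$t4=3&3=3
$t4=M[100]=7
$t4=7|10=15
$t3=100+4=104
$t1=1+2=3
cmp $t1, 15  (cmp 3,15)
blt L1: taken
$t4=15&3=3
$t4=M[104]=-7
$t4=(-7)|10=-5
$t3=104+4=108
$t1=3+2=5
cmp $t1, 15  (cmp 5,15)
blt L1: taken
$t4=(-5)&3=3
$t4=M[108]=17
$t4=17|10=27
$t3=108+4=112
$t1=5+2=7
cmp $t1, 15  (cmp 7,15)
blt L1: taken
$t4=27&3=3
$t4=M[112]=5
$t4=5|10=15
$t3=112+4=116
$t1=7+2=9
cmp $t1, 15  (cmp 9,15)
blt L1: taken
$t4=15&3=3
$t4=M[116]=29
$t4=29|10=31
$t3=116+4=120
$t1=9+2=11
cmp $t1, 15  (cmp 11,15)
blt L1: taken
$t4=31&3=3
$t4=M[120]=16
$t4=16|10=26
$t3=120+4=124
$t1=11+2=13
cmp $t1, 15  (cmp 13,15)
blt L1: taken
$t4=26&3=2
$t4=M[124]=13
$t4=13|10=15
$t3=124+4=128
$t1=13+2=15
cmp $t1, 15  (cmp 15,15)
blt L1: not taken
$t4=15>>2=3
sw $t4, (100) → M[100]=3
halt.
Total executed instructions: 55.

55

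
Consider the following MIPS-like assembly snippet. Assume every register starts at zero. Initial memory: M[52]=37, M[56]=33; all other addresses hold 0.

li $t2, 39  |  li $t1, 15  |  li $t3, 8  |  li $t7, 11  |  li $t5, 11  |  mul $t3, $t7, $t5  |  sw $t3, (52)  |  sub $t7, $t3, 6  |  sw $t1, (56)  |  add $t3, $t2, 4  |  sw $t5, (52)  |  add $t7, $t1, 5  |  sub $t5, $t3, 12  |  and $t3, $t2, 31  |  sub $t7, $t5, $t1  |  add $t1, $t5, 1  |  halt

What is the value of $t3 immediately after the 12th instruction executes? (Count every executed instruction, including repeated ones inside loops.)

43

after li $t2, 39: $t2=39
after li $t1, 15: $t1=15
after li $t3, 8: $t3=8
after li $t7, 11: $t7=11
after li $t5, 11: $t5=11
after mul $t3, $t7, $t5: $t3=11*11=121
sw $t3, (52) → M[52]=121
after sub $t7, $t3, 6: $t7=121-6=115
sw $t1, (56) → M[56]=15
after add $t3, $t2, 4: $t3=39+4=43
sw $t5, (52) → M[52]=11
after add $t7, $t1, 5: $t7=15+5=20
After step 12: $t3 = 43.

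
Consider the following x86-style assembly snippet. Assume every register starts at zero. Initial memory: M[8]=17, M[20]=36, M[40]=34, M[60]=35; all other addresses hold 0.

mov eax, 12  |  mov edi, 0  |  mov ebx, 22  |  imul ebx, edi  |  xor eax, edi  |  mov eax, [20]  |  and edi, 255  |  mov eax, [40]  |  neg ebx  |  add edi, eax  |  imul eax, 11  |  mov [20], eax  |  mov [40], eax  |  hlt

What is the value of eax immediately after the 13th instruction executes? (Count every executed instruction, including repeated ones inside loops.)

374

eax=12
edi=0
ebx=22
ebx=22*0=0
eax=12^0=12
eax=M[20]=36
edi=0&255=0
eax=M[40]=34
ebx=-(0)=0
edi=0+34=34
eax=34*11=374
mov [20], eax → M[20]=374
mov [40], eax → M[40]=374
After step 13: eax = 374.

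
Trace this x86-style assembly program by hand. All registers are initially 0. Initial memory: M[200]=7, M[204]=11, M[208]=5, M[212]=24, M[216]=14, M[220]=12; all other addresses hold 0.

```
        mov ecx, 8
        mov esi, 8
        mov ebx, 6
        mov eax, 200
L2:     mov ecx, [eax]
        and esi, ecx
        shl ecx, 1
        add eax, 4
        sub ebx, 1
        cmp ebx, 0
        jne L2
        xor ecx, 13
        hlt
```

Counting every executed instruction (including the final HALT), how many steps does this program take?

mov ecx, 8 → ecx=8
mov esi, 8 → esi=8
mov ebx, 6 → ebx=6
mov eax, 200 → eax=200
mov ecx, [eax] → ecx=M[200]=7
and esi, ecx → esi=8&7=0
shl ecx, 1 → ecx=7<<1=14
add eax, 4 → eax=200+4=204
sub ebx, 1 → ebx=6-1=5
cmp ebx, 0  (cmp 5,0)
jne L2: taken
mov ecx, [eax] → ecx=M[204]=11
and esi, ecx → esi=0&11=0
shl ecx, 1 → ecx=11<<1=22
add eax, 4 → eax=204+4=208
sub ebx, 1 → ebx=5-1=4
cmp ebx, 0  (cmp 4,0)
jne L2: taken
mov ecx, [eax] → ecx=M[208]=5
and esi, ecx → esi=0&5=0
shl ecx, 1 → ecx=5<<1=10
add eax, 4 → eax=208+4=212
sub ebx, 1 → ebx=4-1=3
cmp ebx, 0  (cmp 3,0)
jne L2: taken
mov ecx, [eax] → ecx=M[212]=24
and esi, ecx → esi=0&24=0
shl ecx, 1 → ecx=24<<1=48
add eax, 4 → eax=212+4=216
sub ebx, 1 → ebx=3-1=2
cmp ebx, 0  (cmp 2,0)
jne L2: taken
mov ecx, [eax] → ecx=M[216]=14
and esi, ecx → esi=0&14=0
shl ecx, 1 → ecx=14<<1=28
add eax, 4 → eax=216+4=220
sub ebx, 1 → ebx=2-1=1
cmp ebx, 0  (cmp 1,0)
jne L2: taken
mov ecx, [eax] → ecx=M[220]=12
and esi, ecx → esi=0&12=0
shl ecx, 1 → ecx=12<<1=24
add eax, 4 → eax=220+4=224
sub ebx, 1 → ebx=1-1=0
cmp ebx, 0  (cmp 0,0)
jne L2: not taken
xor ecx, 13 → ecx=24^13=21
halt.
Total executed instructions: 48.

48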